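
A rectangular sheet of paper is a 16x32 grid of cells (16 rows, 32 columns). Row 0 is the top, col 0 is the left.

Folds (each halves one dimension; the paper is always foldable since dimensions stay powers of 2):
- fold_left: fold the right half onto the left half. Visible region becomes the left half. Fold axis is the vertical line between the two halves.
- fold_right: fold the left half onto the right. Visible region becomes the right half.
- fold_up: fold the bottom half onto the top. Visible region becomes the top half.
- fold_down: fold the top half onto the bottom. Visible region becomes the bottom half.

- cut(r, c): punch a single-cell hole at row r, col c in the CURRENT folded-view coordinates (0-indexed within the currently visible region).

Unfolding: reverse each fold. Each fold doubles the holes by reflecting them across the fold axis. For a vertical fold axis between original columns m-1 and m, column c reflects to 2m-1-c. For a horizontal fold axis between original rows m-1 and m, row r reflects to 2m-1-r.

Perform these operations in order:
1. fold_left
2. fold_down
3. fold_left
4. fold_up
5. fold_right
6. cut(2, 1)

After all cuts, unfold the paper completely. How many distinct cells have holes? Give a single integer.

Op 1 fold_left: fold axis v@16; visible region now rows[0,16) x cols[0,16) = 16x16
Op 2 fold_down: fold axis h@8; visible region now rows[8,16) x cols[0,16) = 8x16
Op 3 fold_left: fold axis v@8; visible region now rows[8,16) x cols[0,8) = 8x8
Op 4 fold_up: fold axis h@12; visible region now rows[8,12) x cols[0,8) = 4x8
Op 5 fold_right: fold axis v@4; visible region now rows[8,12) x cols[4,8) = 4x4
Op 6 cut(2, 1): punch at orig (10,5); cuts so far [(10, 5)]; region rows[8,12) x cols[4,8) = 4x4
Unfold 1 (reflect across v@4): 2 holes -> [(10, 2), (10, 5)]
Unfold 2 (reflect across h@12): 4 holes -> [(10, 2), (10, 5), (13, 2), (13, 5)]
Unfold 3 (reflect across v@8): 8 holes -> [(10, 2), (10, 5), (10, 10), (10, 13), (13, 2), (13, 5), (13, 10), (13, 13)]
Unfold 4 (reflect across h@8): 16 holes -> [(2, 2), (2, 5), (2, 10), (2, 13), (5, 2), (5, 5), (5, 10), (5, 13), (10, 2), (10, 5), (10, 10), (10, 13), (13, 2), (13, 5), (13, 10), (13, 13)]
Unfold 5 (reflect across v@16): 32 holes -> [(2, 2), (2, 5), (2, 10), (2, 13), (2, 18), (2, 21), (2, 26), (2, 29), (5, 2), (5, 5), (5, 10), (5, 13), (5, 18), (5, 21), (5, 26), (5, 29), (10, 2), (10, 5), (10, 10), (10, 13), (10, 18), (10, 21), (10, 26), (10, 29), (13, 2), (13, 5), (13, 10), (13, 13), (13, 18), (13, 21), (13, 26), (13, 29)]

Answer: 32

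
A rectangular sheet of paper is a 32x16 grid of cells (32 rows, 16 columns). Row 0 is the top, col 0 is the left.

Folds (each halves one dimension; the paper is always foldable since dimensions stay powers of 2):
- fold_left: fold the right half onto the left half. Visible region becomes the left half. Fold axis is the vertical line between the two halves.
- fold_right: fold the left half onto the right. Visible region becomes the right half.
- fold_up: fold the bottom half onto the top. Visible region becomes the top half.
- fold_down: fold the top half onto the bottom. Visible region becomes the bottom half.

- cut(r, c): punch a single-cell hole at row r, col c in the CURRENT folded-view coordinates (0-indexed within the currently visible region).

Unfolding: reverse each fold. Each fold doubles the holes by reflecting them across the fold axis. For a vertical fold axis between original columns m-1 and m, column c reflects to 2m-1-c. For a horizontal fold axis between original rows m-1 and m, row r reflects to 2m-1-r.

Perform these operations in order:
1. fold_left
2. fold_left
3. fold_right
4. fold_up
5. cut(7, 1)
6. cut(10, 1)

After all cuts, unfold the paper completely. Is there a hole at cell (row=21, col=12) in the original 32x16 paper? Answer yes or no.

Op 1 fold_left: fold axis v@8; visible region now rows[0,32) x cols[0,8) = 32x8
Op 2 fold_left: fold axis v@4; visible region now rows[0,32) x cols[0,4) = 32x4
Op 3 fold_right: fold axis v@2; visible region now rows[0,32) x cols[2,4) = 32x2
Op 4 fold_up: fold axis h@16; visible region now rows[0,16) x cols[2,4) = 16x2
Op 5 cut(7, 1): punch at orig (7,3); cuts so far [(7, 3)]; region rows[0,16) x cols[2,4) = 16x2
Op 6 cut(10, 1): punch at orig (10,3); cuts so far [(7, 3), (10, 3)]; region rows[0,16) x cols[2,4) = 16x2
Unfold 1 (reflect across h@16): 4 holes -> [(7, 3), (10, 3), (21, 3), (24, 3)]
Unfold 2 (reflect across v@2): 8 holes -> [(7, 0), (7, 3), (10, 0), (10, 3), (21, 0), (21, 3), (24, 0), (24, 3)]
Unfold 3 (reflect across v@4): 16 holes -> [(7, 0), (7, 3), (7, 4), (7, 7), (10, 0), (10, 3), (10, 4), (10, 7), (21, 0), (21, 3), (21, 4), (21, 7), (24, 0), (24, 3), (24, 4), (24, 7)]
Unfold 4 (reflect across v@8): 32 holes -> [(7, 0), (7, 3), (7, 4), (7, 7), (7, 8), (7, 11), (7, 12), (7, 15), (10, 0), (10, 3), (10, 4), (10, 7), (10, 8), (10, 11), (10, 12), (10, 15), (21, 0), (21, 3), (21, 4), (21, 7), (21, 8), (21, 11), (21, 12), (21, 15), (24, 0), (24, 3), (24, 4), (24, 7), (24, 8), (24, 11), (24, 12), (24, 15)]
Holes: [(7, 0), (7, 3), (7, 4), (7, 7), (7, 8), (7, 11), (7, 12), (7, 15), (10, 0), (10, 3), (10, 4), (10, 7), (10, 8), (10, 11), (10, 12), (10, 15), (21, 0), (21, 3), (21, 4), (21, 7), (21, 8), (21, 11), (21, 12), (21, 15), (24, 0), (24, 3), (24, 4), (24, 7), (24, 8), (24, 11), (24, 12), (24, 15)]

Answer: yes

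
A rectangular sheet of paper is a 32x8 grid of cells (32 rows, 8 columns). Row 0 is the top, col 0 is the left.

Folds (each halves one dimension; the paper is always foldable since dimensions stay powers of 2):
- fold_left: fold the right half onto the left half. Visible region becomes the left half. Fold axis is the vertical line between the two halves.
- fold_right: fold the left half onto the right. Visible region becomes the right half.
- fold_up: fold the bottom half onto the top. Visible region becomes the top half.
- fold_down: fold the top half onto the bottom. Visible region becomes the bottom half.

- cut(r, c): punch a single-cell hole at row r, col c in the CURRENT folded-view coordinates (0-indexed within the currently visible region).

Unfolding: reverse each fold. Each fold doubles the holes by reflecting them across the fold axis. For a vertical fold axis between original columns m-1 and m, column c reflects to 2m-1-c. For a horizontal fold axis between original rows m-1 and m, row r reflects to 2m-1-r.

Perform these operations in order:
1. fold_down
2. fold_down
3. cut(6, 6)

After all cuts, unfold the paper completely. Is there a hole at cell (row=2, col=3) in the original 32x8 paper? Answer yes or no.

Answer: no

Derivation:
Op 1 fold_down: fold axis h@16; visible region now rows[16,32) x cols[0,8) = 16x8
Op 2 fold_down: fold axis h@24; visible region now rows[24,32) x cols[0,8) = 8x8
Op 3 cut(6, 6): punch at orig (30,6); cuts so far [(30, 6)]; region rows[24,32) x cols[0,8) = 8x8
Unfold 1 (reflect across h@24): 2 holes -> [(17, 6), (30, 6)]
Unfold 2 (reflect across h@16): 4 holes -> [(1, 6), (14, 6), (17, 6), (30, 6)]
Holes: [(1, 6), (14, 6), (17, 6), (30, 6)]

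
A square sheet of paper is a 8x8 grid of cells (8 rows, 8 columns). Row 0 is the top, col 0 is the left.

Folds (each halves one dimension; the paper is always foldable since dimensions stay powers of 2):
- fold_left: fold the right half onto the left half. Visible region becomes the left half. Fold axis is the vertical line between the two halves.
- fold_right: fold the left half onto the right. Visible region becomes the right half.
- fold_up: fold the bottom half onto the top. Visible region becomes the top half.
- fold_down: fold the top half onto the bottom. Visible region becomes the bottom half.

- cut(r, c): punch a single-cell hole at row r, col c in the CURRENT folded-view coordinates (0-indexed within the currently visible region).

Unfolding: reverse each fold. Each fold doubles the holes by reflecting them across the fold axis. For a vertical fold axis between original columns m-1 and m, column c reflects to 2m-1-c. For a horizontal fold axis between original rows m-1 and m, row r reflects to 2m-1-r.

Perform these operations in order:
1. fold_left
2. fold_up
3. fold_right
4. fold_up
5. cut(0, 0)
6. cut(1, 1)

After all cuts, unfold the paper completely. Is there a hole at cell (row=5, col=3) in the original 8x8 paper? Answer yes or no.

Answer: yes

Derivation:
Op 1 fold_left: fold axis v@4; visible region now rows[0,8) x cols[0,4) = 8x4
Op 2 fold_up: fold axis h@4; visible region now rows[0,4) x cols[0,4) = 4x4
Op 3 fold_right: fold axis v@2; visible region now rows[0,4) x cols[2,4) = 4x2
Op 4 fold_up: fold axis h@2; visible region now rows[0,2) x cols[2,4) = 2x2
Op 5 cut(0, 0): punch at orig (0,2); cuts so far [(0, 2)]; region rows[0,2) x cols[2,4) = 2x2
Op 6 cut(1, 1): punch at orig (1,3); cuts so far [(0, 2), (1, 3)]; region rows[0,2) x cols[2,4) = 2x2
Unfold 1 (reflect across h@2): 4 holes -> [(0, 2), (1, 3), (2, 3), (3, 2)]
Unfold 2 (reflect across v@2): 8 holes -> [(0, 1), (0, 2), (1, 0), (1, 3), (2, 0), (2, 3), (3, 1), (3, 2)]
Unfold 3 (reflect across h@4): 16 holes -> [(0, 1), (0, 2), (1, 0), (1, 3), (2, 0), (2, 3), (3, 1), (3, 2), (4, 1), (4, 2), (5, 0), (5, 3), (6, 0), (6, 3), (7, 1), (7, 2)]
Unfold 4 (reflect across v@4): 32 holes -> [(0, 1), (0, 2), (0, 5), (0, 6), (1, 0), (1, 3), (1, 4), (1, 7), (2, 0), (2, 3), (2, 4), (2, 7), (3, 1), (3, 2), (3, 5), (3, 6), (4, 1), (4, 2), (4, 5), (4, 6), (5, 0), (5, 3), (5, 4), (5, 7), (6, 0), (6, 3), (6, 4), (6, 7), (7, 1), (7, 2), (7, 5), (7, 6)]
Holes: [(0, 1), (0, 2), (0, 5), (0, 6), (1, 0), (1, 3), (1, 4), (1, 7), (2, 0), (2, 3), (2, 4), (2, 7), (3, 1), (3, 2), (3, 5), (3, 6), (4, 1), (4, 2), (4, 5), (4, 6), (5, 0), (5, 3), (5, 4), (5, 7), (6, 0), (6, 3), (6, 4), (6, 7), (7, 1), (7, 2), (7, 5), (7, 6)]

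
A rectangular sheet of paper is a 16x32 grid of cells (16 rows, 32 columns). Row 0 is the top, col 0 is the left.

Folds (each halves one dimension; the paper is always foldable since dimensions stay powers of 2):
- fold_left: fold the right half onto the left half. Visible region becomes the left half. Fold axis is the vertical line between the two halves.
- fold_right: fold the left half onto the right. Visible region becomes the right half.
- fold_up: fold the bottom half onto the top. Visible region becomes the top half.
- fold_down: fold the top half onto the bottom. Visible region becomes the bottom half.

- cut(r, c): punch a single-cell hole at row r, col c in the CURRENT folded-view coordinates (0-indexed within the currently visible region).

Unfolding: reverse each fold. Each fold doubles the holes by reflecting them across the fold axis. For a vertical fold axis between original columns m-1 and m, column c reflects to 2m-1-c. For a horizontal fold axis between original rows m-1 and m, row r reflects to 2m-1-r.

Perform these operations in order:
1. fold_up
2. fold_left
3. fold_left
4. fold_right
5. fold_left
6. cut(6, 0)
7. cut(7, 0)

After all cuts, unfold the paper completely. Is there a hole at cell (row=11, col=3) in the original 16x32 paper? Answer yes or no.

Answer: no

Derivation:
Op 1 fold_up: fold axis h@8; visible region now rows[0,8) x cols[0,32) = 8x32
Op 2 fold_left: fold axis v@16; visible region now rows[0,8) x cols[0,16) = 8x16
Op 3 fold_left: fold axis v@8; visible region now rows[0,8) x cols[0,8) = 8x8
Op 4 fold_right: fold axis v@4; visible region now rows[0,8) x cols[4,8) = 8x4
Op 5 fold_left: fold axis v@6; visible region now rows[0,8) x cols[4,6) = 8x2
Op 6 cut(6, 0): punch at orig (6,4); cuts so far [(6, 4)]; region rows[0,8) x cols[4,6) = 8x2
Op 7 cut(7, 0): punch at orig (7,4); cuts so far [(6, 4), (7, 4)]; region rows[0,8) x cols[4,6) = 8x2
Unfold 1 (reflect across v@6): 4 holes -> [(6, 4), (6, 7), (7, 4), (7, 7)]
Unfold 2 (reflect across v@4): 8 holes -> [(6, 0), (6, 3), (6, 4), (6, 7), (7, 0), (7, 3), (7, 4), (7, 7)]
Unfold 3 (reflect across v@8): 16 holes -> [(6, 0), (6, 3), (6, 4), (6, 7), (6, 8), (6, 11), (6, 12), (6, 15), (7, 0), (7, 3), (7, 4), (7, 7), (7, 8), (7, 11), (7, 12), (7, 15)]
Unfold 4 (reflect across v@16): 32 holes -> [(6, 0), (6, 3), (6, 4), (6, 7), (6, 8), (6, 11), (6, 12), (6, 15), (6, 16), (6, 19), (6, 20), (6, 23), (6, 24), (6, 27), (6, 28), (6, 31), (7, 0), (7, 3), (7, 4), (7, 7), (7, 8), (7, 11), (7, 12), (7, 15), (7, 16), (7, 19), (7, 20), (7, 23), (7, 24), (7, 27), (7, 28), (7, 31)]
Unfold 5 (reflect across h@8): 64 holes -> [(6, 0), (6, 3), (6, 4), (6, 7), (6, 8), (6, 11), (6, 12), (6, 15), (6, 16), (6, 19), (6, 20), (6, 23), (6, 24), (6, 27), (6, 28), (6, 31), (7, 0), (7, 3), (7, 4), (7, 7), (7, 8), (7, 11), (7, 12), (7, 15), (7, 16), (7, 19), (7, 20), (7, 23), (7, 24), (7, 27), (7, 28), (7, 31), (8, 0), (8, 3), (8, 4), (8, 7), (8, 8), (8, 11), (8, 12), (8, 15), (8, 16), (8, 19), (8, 20), (8, 23), (8, 24), (8, 27), (8, 28), (8, 31), (9, 0), (9, 3), (9, 4), (9, 7), (9, 8), (9, 11), (9, 12), (9, 15), (9, 16), (9, 19), (9, 20), (9, 23), (9, 24), (9, 27), (9, 28), (9, 31)]
Holes: [(6, 0), (6, 3), (6, 4), (6, 7), (6, 8), (6, 11), (6, 12), (6, 15), (6, 16), (6, 19), (6, 20), (6, 23), (6, 24), (6, 27), (6, 28), (6, 31), (7, 0), (7, 3), (7, 4), (7, 7), (7, 8), (7, 11), (7, 12), (7, 15), (7, 16), (7, 19), (7, 20), (7, 23), (7, 24), (7, 27), (7, 28), (7, 31), (8, 0), (8, 3), (8, 4), (8, 7), (8, 8), (8, 11), (8, 12), (8, 15), (8, 16), (8, 19), (8, 20), (8, 23), (8, 24), (8, 27), (8, 28), (8, 31), (9, 0), (9, 3), (9, 4), (9, 7), (9, 8), (9, 11), (9, 12), (9, 15), (9, 16), (9, 19), (9, 20), (9, 23), (9, 24), (9, 27), (9, 28), (9, 31)]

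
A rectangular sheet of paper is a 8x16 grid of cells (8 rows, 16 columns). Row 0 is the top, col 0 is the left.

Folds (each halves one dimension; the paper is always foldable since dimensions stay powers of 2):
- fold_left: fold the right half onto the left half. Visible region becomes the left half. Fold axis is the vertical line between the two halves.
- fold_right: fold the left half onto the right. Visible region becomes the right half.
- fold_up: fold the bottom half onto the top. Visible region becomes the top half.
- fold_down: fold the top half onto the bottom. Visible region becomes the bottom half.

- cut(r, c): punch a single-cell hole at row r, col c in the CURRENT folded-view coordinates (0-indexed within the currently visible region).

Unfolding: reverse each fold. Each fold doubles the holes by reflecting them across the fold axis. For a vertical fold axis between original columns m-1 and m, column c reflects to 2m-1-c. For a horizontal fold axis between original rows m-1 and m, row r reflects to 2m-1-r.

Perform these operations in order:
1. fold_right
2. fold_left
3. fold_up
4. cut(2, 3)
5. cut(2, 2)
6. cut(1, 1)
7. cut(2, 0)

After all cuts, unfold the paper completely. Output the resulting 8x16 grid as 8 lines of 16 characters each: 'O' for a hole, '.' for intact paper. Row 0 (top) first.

Op 1 fold_right: fold axis v@8; visible region now rows[0,8) x cols[8,16) = 8x8
Op 2 fold_left: fold axis v@12; visible region now rows[0,8) x cols[8,12) = 8x4
Op 3 fold_up: fold axis h@4; visible region now rows[0,4) x cols[8,12) = 4x4
Op 4 cut(2, 3): punch at orig (2,11); cuts so far [(2, 11)]; region rows[0,4) x cols[8,12) = 4x4
Op 5 cut(2, 2): punch at orig (2,10); cuts so far [(2, 10), (2, 11)]; region rows[0,4) x cols[8,12) = 4x4
Op 6 cut(1, 1): punch at orig (1,9); cuts so far [(1, 9), (2, 10), (2, 11)]; region rows[0,4) x cols[8,12) = 4x4
Op 7 cut(2, 0): punch at orig (2,8); cuts so far [(1, 9), (2, 8), (2, 10), (2, 11)]; region rows[0,4) x cols[8,12) = 4x4
Unfold 1 (reflect across h@4): 8 holes -> [(1, 9), (2, 8), (2, 10), (2, 11), (5, 8), (5, 10), (5, 11), (6, 9)]
Unfold 2 (reflect across v@12): 16 holes -> [(1, 9), (1, 14), (2, 8), (2, 10), (2, 11), (2, 12), (2, 13), (2, 15), (5, 8), (5, 10), (5, 11), (5, 12), (5, 13), (5, 15), (6, 9), (6, 14)]
Unfold 3 (reflect across v@8): 32 holes -> [(1, 1), (1, 6), (1, 9), (1, 14), (2, 0), (2, 2), (2, 3), (2, 4), (2, 5), (2, 7), (2, 8), (2, 10), (2, 11), (2, 12), (2, 13), (2, 15), (5, 0), (5, 2), (5, 3), (5, 4), (5, 5), (5, 7), (5, 8), (5, 10), (5, 11), (5, 12), (5, 13), (5, 15), (6, 1), (6, 6), (6, 9), (6, 14)]

Answer: ................
.O....O..O....O.
O.OOOO.OO.OOOO.O
................
................
O.OOOO.OO.OOOO.O
.O....O..O....O.
................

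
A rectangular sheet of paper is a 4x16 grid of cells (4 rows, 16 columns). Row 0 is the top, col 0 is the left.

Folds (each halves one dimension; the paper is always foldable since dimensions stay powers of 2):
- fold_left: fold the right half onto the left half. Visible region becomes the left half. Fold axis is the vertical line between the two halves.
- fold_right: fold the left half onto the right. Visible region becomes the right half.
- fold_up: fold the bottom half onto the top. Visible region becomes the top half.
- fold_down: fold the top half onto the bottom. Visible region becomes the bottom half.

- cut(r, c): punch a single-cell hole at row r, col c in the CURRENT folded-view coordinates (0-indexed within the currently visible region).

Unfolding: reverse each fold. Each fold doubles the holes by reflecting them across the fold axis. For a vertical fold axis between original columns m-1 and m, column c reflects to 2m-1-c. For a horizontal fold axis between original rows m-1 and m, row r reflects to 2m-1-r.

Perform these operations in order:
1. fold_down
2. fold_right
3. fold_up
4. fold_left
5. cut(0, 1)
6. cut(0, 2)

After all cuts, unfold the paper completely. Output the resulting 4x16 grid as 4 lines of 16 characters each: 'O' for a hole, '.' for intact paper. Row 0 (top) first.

Op 1 fold_down: fold axis h@2; visible region now rows[2,4) x cols[0,16) = 2x16
Op 2 fold_right: fold axis v@8; visible region now rows[2,4) x cols[8,16) = 2x8
Op 3 fold_up: fold axis h@3; visible region now rows[2,3) x cols[8,16) = 1x8
Op 4 fold_left: fold axis v@12; visible region now rows[2,3) x cols[8,12) = 1x4
Op 5 cut(0, 1): punch at orig (2,9); cuts so far [(2, 9)]; region rows[2,3) x cols[8,12) = 1x4
Op 6 cut(0, 2): punch at orig (2,10); cuts so far [(2, 9), (2, 10)]; region rows[2,3) x cols[8,12) = 1x4
Unfold 1 (reflect across v@12): 4 holes -> [(2, 9), (2, 10), (2, 13), (2, 14)]
Unfold 2 (reflect across h@3): 8 holes -> [(2, 9), (2, 10), (2, 13), (2, 14), (3, 9), (3, 10), (3, 13), (3, 14)]
Unfold 3 (reflect across v@8): 16 holes -> [(2, 1), (2, 2), (2, 5), (2, 6), (2, 9), (2, 10), (2, 13), (2, 14), (3, 1), (3, 2), (3, 5), (3, 6), (3, 9), (3, 10), (3, 13), (3, 14)]
Unfold 4 (reflect across h@2): 32 holes -> [(0, 1), (0, 2), (0, 5), (0, 6), (0, 9), (0, 10), (0, 13), (0, 14), (1, 1), (1, 2), (1, 5), (1, 6), (1, 9), (1, 10), (1, 13), (1, 14), (2, 1), (2, 2), (2, 5), (2, 6), (2, 9), (2, 10), (2, 13), (2, 14), (3, 1), (3, 2), (3, 5), (3, 6), (3, 9), (3, 10), (3, 13), (3, 14)]

Answer: .OO..OO..OO..OO.
.OO..OO..OO..OO.
.OO..OO..OO..OO.
.OO..OO..OO..OO.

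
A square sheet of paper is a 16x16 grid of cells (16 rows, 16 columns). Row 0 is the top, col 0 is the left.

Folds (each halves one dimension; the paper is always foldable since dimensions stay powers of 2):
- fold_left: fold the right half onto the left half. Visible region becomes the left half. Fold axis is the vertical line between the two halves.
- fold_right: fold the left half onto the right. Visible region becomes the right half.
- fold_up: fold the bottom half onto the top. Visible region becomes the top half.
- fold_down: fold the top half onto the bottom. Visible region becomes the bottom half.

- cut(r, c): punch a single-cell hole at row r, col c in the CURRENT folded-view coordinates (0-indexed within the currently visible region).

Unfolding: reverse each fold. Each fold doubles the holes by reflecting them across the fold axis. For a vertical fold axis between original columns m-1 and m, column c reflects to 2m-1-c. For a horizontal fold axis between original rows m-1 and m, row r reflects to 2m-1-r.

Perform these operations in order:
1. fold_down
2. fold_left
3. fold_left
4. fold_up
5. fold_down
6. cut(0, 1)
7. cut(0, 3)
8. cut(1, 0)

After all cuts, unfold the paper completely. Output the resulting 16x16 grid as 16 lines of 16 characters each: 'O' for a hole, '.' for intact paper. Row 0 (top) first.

Answer: O......OO......O
.O.OO.O..O.OO.O.
.O.OO.O..O.OO.O.
O......OO......O
O......OO......O
.O.OO.O..O.OO.O.
.O.OO.O..O.OO.O.
O......OO......O
O......OO......O
.O.OO.O..O.OO.O.
.O.OO.O..O.OO.O.
O......OO......O
O......OO......O
.O.OO.O..O.OO.O.
.O.OO.O..O.OO.O.
O......OO......O

Derivation:
Op 1 fold_down: fold axis h@8; visible region now rows[8,16) x cols[0,16) = 8x16
Op 2 fold_left: fold axis v@8; visible region now rows[8,16) x cols[0,8) = 8x8
Op 3 fold_left: fold axis v@4; visible region now rows[8,16) x cols[0,4) = 8x4
Op 4 fold_up: fold axis h@12; visible region now rows[8,12) x cols[0,4) = 4x4
Op 5 fold_down: fold axis h@10; visible region now rows[10,12) x cols[0,4) = 2x4
Op 6 cut(0, 1): punch at orig (10,1); cuts so far [(10, 1)]; region rows[10,12) x cols[0,4) = 2x4
Op 7 cut(0, 3): punch at orig (10,3); cuts so far [(10, 1), (10, 3)]; region rows[10,12) x cols[0,4) = 2x4
Op 8 cut(1, 0): punch at orig (11,0); cuts so far [(10, 1), (10, 3), (11, 0)]; region rows[10,12) x cols[0,4) = 2x4
Unfold 1 (reflect across h@10): 6 holes -> [(8, 0), (9, 1), (9, 3), (10, 1), (10, 3), (11, 0)]
Unfold 2 (reflect across h@12): 12 holes -> [(8, 0), (9, 1), (9, 3), (10, 1), (10, 3), (11, 0), (12, 0), (13, 1), (13, 3), (14, 1), (14, 3), (15, 0)]
Unfold 3 (reflect across v@4): 24 holes -> [(8, 0), (8, 7), (9, 1), (9, 3), (9, 4), (9, 6), (10, 1), (10, 3), (10, 4), (10, 6), (11, 0), (11, 7), (12, 0), (12, 7), (13, 1), (13, 3), (13, 4), (13, 6), (14, 1), (14, 3), (14, 4), (14, 6), (15, 0), (15, 7)]
Unfold 4 (reflect across v@8): 48 holes -> [(8, 0), (8, 7), (8, 8), (8, 15), (9, 1), (9, 3), (9, 4), (9, 6), (9, 9), (9, 11), (9, 12), (9, 14), (10, 1), (10, 3), (10, 4), (10, 6), (10, 9), (10, 11), (10, 12), (10, 14), (11, 0), (11, 7), (11, 8), (11, 15), (12, 0), (12, 7), (12, 8), (12, 15), (13, 1), (13, 3), (13, 4), (13, 6), (13, 9), (13, 11), (13, 12), (13, 14), (14, 1), (14, 3), (14, 4), (14, 6), (14, 9), (14, 11), (14, 12), (14, 14), (15, 0), (15, 7), (15, 8), (15, 15)]
Unfold 5 (reflect across h@8): 96 holes -> [(0, 0), (0, 7), (0, 8), (0, 15), (1, 1), (1, 3), (1, 4), (1, 6), (1, 9), (1, 11), (1, 12), (1, 14), (2, 1), (2, 3), (2, 4), (2, 6), (2, 9), (2, 11), (2, 12), (2, 14), (3, 0), (3, 7), (3, 8), (3, 15), (4, 0), (4, 7), (4, 8), (4, 15), (5, 1), (5, 3), (5, 4), (5, 6), (5, 9), (5, 11), (5, 12), (5, 14), (6, 1), (6, 3), (6, 4), (6, 6), (6, 9), (6, 11), (6, 12), (6, 14), (7, 0), (7, 7), (7, 8), (7, 15), (8, 0), (8, 7), (8, 8), (8, 15), (9, 1), (9, 3), (9, 4), (9, 6), (9, 9), (9, 11), (9, 12), (9, 14), (10, 1), (10, 3), (10, 4), (10, 6), (10, 9), (10, 11), (10, 12), (10, 14), (11, 0), (11, 7), (11, 8), (11, 15), (12, 0), (12, 7), (12, 8), (12, 15), (13, 1), (13, 3), (13, 4), (13, 6), (13, 9), (13, 11), (13, 12), (13, 14), (14, 1), (14, 3), (14, 4), (14, 6), (14, 9), (14, 11), (14, 12), (14, 14), (15, 0), (15, 7), (15, 8), (15, 15)]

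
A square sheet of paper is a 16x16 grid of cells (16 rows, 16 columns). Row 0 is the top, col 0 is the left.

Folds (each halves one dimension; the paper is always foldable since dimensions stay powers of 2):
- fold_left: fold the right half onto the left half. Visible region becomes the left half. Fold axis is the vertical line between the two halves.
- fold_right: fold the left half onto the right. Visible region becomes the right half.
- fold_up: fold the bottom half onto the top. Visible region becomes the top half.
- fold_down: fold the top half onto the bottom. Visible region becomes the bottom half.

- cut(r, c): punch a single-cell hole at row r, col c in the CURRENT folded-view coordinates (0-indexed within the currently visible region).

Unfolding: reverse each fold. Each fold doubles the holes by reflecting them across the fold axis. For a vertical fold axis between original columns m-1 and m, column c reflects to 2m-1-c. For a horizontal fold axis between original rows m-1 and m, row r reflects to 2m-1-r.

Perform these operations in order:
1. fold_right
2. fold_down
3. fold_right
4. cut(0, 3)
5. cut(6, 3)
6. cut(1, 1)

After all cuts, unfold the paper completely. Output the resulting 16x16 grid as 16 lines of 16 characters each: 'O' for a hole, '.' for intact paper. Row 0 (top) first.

Answer: ................
O......OO......O
................
................
................
................
..O..O....O..O..
O......OO......O
O......OO......O
..O..O....O..O..
................
................
................
................
O......OO......O
................

Derivation:
Op 1 fold_right: fold axis v@8; visible region now rows[0,16) x cols[8,16) = 16x8
Op 2 fold_down: fold axis h@8; visible region now rows[8,16) x cols[8,16) = 8x8
Op 3 fold_right: fold axis v@12; visible region now rows[8,16) x cols[12,16) = 8x4
Op 4 cut(0, 3): punch at orig (8,15); cuts so far [(8, 15)]; region rows[8,16) x cols[12,16) = 8x4
Op 5 cut(6, 3): punch at orig (14,15); cuts so far [(8, 15), (14, 15)]; region rows[8,16) x cols[12,16) = 8x4
Op 6 cut(1, 1): punch at orig (9,13); cuts so far [(8, 15), (9, 13), (14, 15)]; region rows[8,16) x cols[12,16) = 8x4
Unfold 1 (reflect across v@12): 6 holes -> [(8, 8), (8, 15), (9, 10), (9, 13), (14, 8), (14, 15)]
Unfold 2 (reflect across h@8): 12 holes -> [(1, 8), (1, 15), (6, 10), (6, 13), (7, 8), (7, 15), (8, 8), (8, 15), (9, 10), (9, 13), (14, 8), (14, 15)]
Unfold 3 (reflect across v@8): 24 holes -> [(1, 0), (1, 7), (1, 8), (1, 15), (6, 2), (6, 5), (6, 10), (6, 13), (7, 0), (7, 7), (7, 8), (7, 15), (8, 0), (8, 7), (8, 8), (8, 15), (9, 2), (9, 5), (9, 10), (9, 13), (14, 0), (14, 7), (14, 8), (14, 15)]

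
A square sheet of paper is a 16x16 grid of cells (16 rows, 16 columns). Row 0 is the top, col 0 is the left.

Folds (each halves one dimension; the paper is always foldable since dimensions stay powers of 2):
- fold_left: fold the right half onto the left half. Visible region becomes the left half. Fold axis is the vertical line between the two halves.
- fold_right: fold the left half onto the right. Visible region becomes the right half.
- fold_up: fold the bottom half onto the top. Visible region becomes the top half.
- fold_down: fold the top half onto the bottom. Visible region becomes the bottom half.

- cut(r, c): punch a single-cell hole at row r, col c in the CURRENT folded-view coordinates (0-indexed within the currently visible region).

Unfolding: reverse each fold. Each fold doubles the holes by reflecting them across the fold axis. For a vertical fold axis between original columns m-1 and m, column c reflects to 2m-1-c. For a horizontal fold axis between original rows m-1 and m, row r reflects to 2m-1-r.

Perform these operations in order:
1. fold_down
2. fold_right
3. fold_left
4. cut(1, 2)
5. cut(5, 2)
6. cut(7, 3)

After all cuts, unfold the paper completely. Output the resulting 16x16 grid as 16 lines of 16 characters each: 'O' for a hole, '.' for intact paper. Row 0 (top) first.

Op 1 fold_down: fold axis h@8; visible region now rows[8,16) x cols[0,16) = 8x16
Op 2 fold_right: fold axis v@8; visible region now rows[8,16) x cols[8,16) = 8x8
Op 3 fold_left: fold axis v@12; visible region now rows[8,16) x cols[8,12) = 8x4
Op 4 cut(1, 2): punch at orig (9,10); cuts so far [(9, 10)]; region rows[8,16) x cols[8,12) = 8x4
Op 5 cut(5, 2): punch at orig (13,10); cuts so far [(9, 10), (13, 10)]; region rows[8,16) x cols[8,12) = 8x4
Op 6 cut(7, 3): punch at orig (15,11); cuts so far [(9, 10), (13, 10), (15, 11)]; region rows[8,16) x cols[8,12) = 8x4
Unfold 1 (reflect across v@12): 6 holes -> [(9, 10), (9, 13), (13, 10), (13, 13), (15, 11), (15, 12)]
Unfold 2 (reflect across v@8): 12 holes -> [(9, 2), (9, 5), (9, 10), (9, 13), (13, 2), (13, 5), (13, 10), (13, 13), (15, 3), (15, 4), (15, 11), (15, 12)]
Unfold 3 (reflect across h@8): 24 holes -> [(0, 3), (0, 4), (0, 11), (0, 12), (2, 2), (2, 5), (2, 10), (2, 13), (6, 2), (6, 5), (6, 10), (6, 13), (9, 2), (9, 5), (9, 10), (9, 13), (13, 2), (13, 5), (13, 10), (13, 13), (15, 3), (15, 4), (15, 11), (15, 12)]

Answer: ...OO......OO...
................
..O..O....O..O..
................
................
................
..O..O....O..O..
................
................
..O..O....O..O..
................
................
................
..O..O....O..O..
................
...OO......OO...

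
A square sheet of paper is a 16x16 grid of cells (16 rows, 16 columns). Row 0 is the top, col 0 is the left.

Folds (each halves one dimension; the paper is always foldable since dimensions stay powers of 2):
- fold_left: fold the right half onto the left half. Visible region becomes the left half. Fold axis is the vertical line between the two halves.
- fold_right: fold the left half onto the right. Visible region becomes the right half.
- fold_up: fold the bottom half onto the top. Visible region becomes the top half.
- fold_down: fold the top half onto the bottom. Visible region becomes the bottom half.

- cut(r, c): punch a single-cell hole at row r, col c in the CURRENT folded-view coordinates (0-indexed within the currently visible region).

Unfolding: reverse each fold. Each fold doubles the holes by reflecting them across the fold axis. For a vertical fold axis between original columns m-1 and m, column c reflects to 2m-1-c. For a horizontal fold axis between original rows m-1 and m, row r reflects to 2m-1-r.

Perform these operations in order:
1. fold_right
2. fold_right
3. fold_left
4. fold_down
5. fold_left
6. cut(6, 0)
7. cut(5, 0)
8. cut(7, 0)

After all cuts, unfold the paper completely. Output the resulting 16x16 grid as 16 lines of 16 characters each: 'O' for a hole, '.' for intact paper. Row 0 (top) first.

Op 1 fold_right: fold axis v@8; visible region now rows[0,16) x cols[8,16) = 16x8
Op 2 fold_right: fold axis v@12; visible region now rows[0,16) x cols[12,16) = 16x4
Op 3 fold_left: fold axis v@14; visible region now rows[0,16) x cols[12,14) = 16x2
Op 4 fold_down: fold axis h@8; visible region now rows[8,16) x cols[12,14) = 8x2
Op 5 fold_left: fold axis v@13; visible region now rows[8,16) x cols[12,13) = 8x1
Op 6 cut(6, 0): punch at orig (14,12); cuts so far [(14, 12)]; region rows[8,16) x cols[12,13) = 8x1
Op 7 cut(5, 0): punch at orig (13,12); cuts so far [(13, 12), (14, 12)]; region rows[8,16) x cols[12,13) = 8x1
Op 8 cut(7, 0): punch at orig (15,12); cuts so far [(13, 12), (14, 12), (15, 12)]; region rows[8,16) x cols[12,13) = 8x1
Unfold 1 (reflect across v@13): 6 holes -> [(13, 12), (13, 13), (14, 12), (14, 13), (15, 12), (15, 13)]
Unfold 2 (reflect across h@8): 12 holes -> [(0, 12), (0, 13), (1, 12), (1, 13), (2, 12), (2, 13), (13, 12), (13, 13), (14, 12), (14, 13), (15, 12), (15, 13)]
Unfold 3 (reflect across v@14): 24 holes -> [(0, 12), (0, 13), (0, 14), (0, 15), (1, 12), (1, 13), (1, 14), (1, 15), (2, 12), (2, 13), (2, 14), (2, 15), (13, 12), (13, 13), (13, 14), (13, 15), (14, 12), (14, 13), (14, 14), (14, 15), (15, 12), (15, 13), (15, 14), (15, 15)]
Unfold 4 (reflect across v@12): 48 holes -> [(0, 8), (0, 9), (0, 10), (0, 11), (0, 12), (0, 13), (0, 14), (0, 15), (1, 8), (1, 9), (1, 10), (1, 11), (1, 12), (1, 13), (1, 14), (1, 15), (2, 8), (2, 9), (2, 10), (2, 11), (2, 12), (2, 13), (2, 14), (2, 15), (13, 8), (13, 9), (13, 10), (13, 11), (13, 12), (13, 13), (13, 14), (13, 15), (14, 8), (14, 9), (14, 10), (14, 11), (14, 12), (14, 13), (14, 14), (14, 15), (15, 8), (15, 9), (15, 10), (15, 11), (15, 12), (15, 13), (15, 14), (15, 15)]
Unfold 5 (reflect across v@8): 96 holes -> [(0, 0), (0, 1), (0, 2), (0, 3), (0, 4), (0, 5), (0, 6), (0, 7), (0, 8), (0, 9), (0, 10), (0, 11), (0, 12), (0, 13), (0, 14), (0, 15), (1, 0), (1, 1), (1, 2), (1, 3), (1, 4), (1, 5), (1, 6), (1, 7), (1, 8), (1, 9), (1, 10), (1, 11), (1, 12), (1, 13), (1, 14), (1, 15), (2, 0), (2, 1), (2, 2), (2, 3), (2, 4), (2, 5), (2, 6), (2, 7), (2, 8), (2, 9), (2, 10), (2, 11), (2, 12), (2, 13), (2, 14), (2, 15), (13, 0), (13, 1), (13, 2), (13, 3), (13, 4), (13, 5), (13, 6), (13, 7), (13, 8), (13, 9), (13, 10), (13, 11), (13, 12), (13, 13), (13, 14), (13, 15), (14, 0), (14, 1), (14, 2), (14, 3), (14, 4), (14, 5), (14, 6), (14, 7), (14, 8), (14, 9), (14, 10), (14, 11), (14, 12), (14, 13), (14, 14), (14, 15), (15, 0), (15, 1), (15, 2), (15, 3), (15, 4), (15, 5), (15, 6), (15, 7), (15, 8), (15, 9), (15, 10), (15, 11), (15, 12), (15, 13), (15, 14), (15, 15)]

Answer: OOOOOOOOOOOOOOOO
OOOOOOOOOOOOOOOO
OOOOOOOOOOOOOOOO
................
................
................
................
................
................
................
................
................
................
OOOOOOOOOOOOOOOO
OOOOOOOOOOOOOOOO
OOOOOOOOOOOOOOOO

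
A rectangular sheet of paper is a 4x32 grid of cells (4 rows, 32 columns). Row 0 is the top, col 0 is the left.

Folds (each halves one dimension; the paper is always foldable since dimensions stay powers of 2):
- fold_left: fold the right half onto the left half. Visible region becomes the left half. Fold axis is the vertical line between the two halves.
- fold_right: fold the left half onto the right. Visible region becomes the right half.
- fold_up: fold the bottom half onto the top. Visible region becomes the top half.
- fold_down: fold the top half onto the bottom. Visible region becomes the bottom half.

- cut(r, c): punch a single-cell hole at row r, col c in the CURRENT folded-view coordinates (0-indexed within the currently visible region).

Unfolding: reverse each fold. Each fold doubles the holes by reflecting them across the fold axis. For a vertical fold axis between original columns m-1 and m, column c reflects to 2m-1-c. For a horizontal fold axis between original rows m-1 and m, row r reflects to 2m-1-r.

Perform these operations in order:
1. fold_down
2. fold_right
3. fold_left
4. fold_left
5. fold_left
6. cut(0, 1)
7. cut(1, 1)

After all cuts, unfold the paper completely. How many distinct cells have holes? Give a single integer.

Answer: 64

Derivation:
Op 1 fold_down: fold axis h@2; visible region now rows[2,4) x cols[0,32) = 2x32
Op 2 fold_right: fold axis v@16; visible region now rows[2,4) x cols[16,32) = 2x16
Op 3 fold_left: fold axis v@24; visible region now rows[2,4) x cols[16,24) = 2x8
Op 4 fold_left: fold axis v@20; visible region now rows[2,4) x cols[16,20) = 2x4
Op 5 fold_left: fold axis v@18; visible region now rows[2,4) x cols[16,18) = 2x2
Op 6 cut(0, 1): punch at orig (2,17); cuts so far [(2, 17)]; region rows[2,4) x cols[16,18) = 2x2
Op 7 cut(1, 1): punch at orig (3,17); cuts so far [(2, 17), (3, 17)]; region rows[2,4) x cols[16,18) = 2x2
Unfold 1 (reflect across v@18): 4 holes -> [(2, 17), (2, 18), (3, 17), (3, 18)]
Unfold 2 (reflect across v@20): 8 holes -> [(2, 17), (2, 18), (2, 21), (2, 22), (3, 17), (3, 18), (3, 21), (3, 22)]
Unfold 3 (reflect across v@24): 16 holes -> [(2, 17), (2, 18), (2, 21), (2, 22), (2, 25), (2, 26), (2, 29), (2, 30), (3, 17), (3, 18), (3, 21), (3, 22), (3, 25), (3, 26), (3, 29), (3, 30)]
Unfold 4 (reflect across v@16): 32 holes -> [(2, 1), (2, 2), (2, 5), (2, 6), (2, 9), (2, 10), (2, 13), (2, 14), (2, 17), (2, 18), (2, 21), (2, 22), (2, 25), (2, 26), (2, 29), (2, 30), (3, 1), (3, 2), (3, 5), (3, 6), (3, 9), (3, 10), (3, 13), (3, 14), (3, 17), (3, 18), (3, 21), (3, 22), (3, 25), (3, 26), (3, 29), (3, 30)]
Unfold 5 (reflect across h@2): 64 holes -> [(0, 1), (0, 2), (0, 5), (0, 6), (0, 9), (0, 10), (0, 13), (0, 14), (0, 17), (0, 18), (0, 21), (0, 22), (0, 25), (0, 26), (0, 29), (0, 30), (1, 1), (1, 2), (1, 5), (1, 6), (1, 9), (1, 10), (1, 13), (1, 14), (1, 17), (1, 18), (1, 21), (1, 22), (1, 25), (1, 26), (1, 29), (1, 30), (2, 1), (2, 2), (2, 5), (2, 6), (2, 9), (2, 10), (2, 13), (2, 14), (2, 17), (2, 18), (2, 21), (2, 22), (2, 25), (2, 26), (2, 29), (2, 30), (3, 1), (3, 2), (3, 5), (3, 6), (3, 9), (3, 10), (3, 13), (3, 14), (3, 17), (3, 18), (3, 21), (3, 22), (3, 25), (3, 26), (3, 29), (3, 30)]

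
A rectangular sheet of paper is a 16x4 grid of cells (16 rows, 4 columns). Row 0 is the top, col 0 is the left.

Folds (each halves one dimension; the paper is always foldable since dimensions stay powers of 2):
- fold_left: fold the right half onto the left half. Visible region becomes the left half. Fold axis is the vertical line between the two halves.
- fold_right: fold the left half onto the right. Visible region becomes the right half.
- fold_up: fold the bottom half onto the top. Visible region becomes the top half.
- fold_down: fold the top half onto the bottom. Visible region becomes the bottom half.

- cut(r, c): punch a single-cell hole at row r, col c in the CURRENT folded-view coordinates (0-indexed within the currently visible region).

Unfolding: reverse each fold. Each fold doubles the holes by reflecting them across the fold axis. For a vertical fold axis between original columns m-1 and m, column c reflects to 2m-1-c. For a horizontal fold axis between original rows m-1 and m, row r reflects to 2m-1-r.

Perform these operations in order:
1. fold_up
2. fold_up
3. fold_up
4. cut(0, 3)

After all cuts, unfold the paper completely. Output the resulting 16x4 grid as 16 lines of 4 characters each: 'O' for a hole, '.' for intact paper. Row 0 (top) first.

Op 1 fold_up: fold axis h@8; visible region now rows[0,8) x cols[0,4) = 8x4
Op 2 fold_up: fold axis h@4; visible region now rows[0,4) x cols[0,4) = 4x4
Op 3 fold_up: fold axis h@2; visible region now rows[0,2) x cols[0,4) = 2x4
Op 4 cut(0, 3): punch at orig (0,3); cuts so far [(0, 3)]; region rows[0,2) x cols[0,4) = 2x4
Unfold 1 (reflect across h@2): 2 holes -> [(0, 3), (3, 3)]
Unfold 2 (reflect across h@4): 4 holes -> [(0, 3), (3, 3), (4, 3), (7, 3)]
Unfold 3 (reflect across h@8): 8 holes -> [(0, 3), (3, 3), (4, 3), (7, 3), (8, 3), (11, 3), (12, 3), (15, 3)]

Answer: ...O
....
....
...O
...O
....
....
...O
...O
....
....
...O
...O
....
....
...O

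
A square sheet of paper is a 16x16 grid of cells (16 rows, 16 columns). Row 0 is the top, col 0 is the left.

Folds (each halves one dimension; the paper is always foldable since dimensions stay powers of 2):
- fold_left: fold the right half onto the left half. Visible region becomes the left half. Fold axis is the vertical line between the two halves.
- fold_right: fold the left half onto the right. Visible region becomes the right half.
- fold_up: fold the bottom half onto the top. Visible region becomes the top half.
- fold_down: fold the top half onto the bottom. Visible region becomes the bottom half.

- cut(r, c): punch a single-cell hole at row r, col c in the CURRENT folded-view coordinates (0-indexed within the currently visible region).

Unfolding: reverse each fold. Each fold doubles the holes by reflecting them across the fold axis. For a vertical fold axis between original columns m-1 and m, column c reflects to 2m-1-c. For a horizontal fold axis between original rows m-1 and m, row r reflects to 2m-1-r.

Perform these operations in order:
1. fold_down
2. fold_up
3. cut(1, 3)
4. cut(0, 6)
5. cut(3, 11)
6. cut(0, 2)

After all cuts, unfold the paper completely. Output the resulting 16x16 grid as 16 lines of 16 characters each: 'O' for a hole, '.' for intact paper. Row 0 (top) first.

Answer: ..O...O.........
...O............
................
...........O....
...........O....
................
...O............
..O...O.........
..O...O.........
...O............
................
...........O....
...........O....
................
...O............
..O...O.........

Derivation:
Op 1 fold_down: fold axis h@8; visible region now rows[8,16) x cols[0,16) = 8x16
Op 2 fold_up: fold axis h@12; visible region now rows[8,12) x cols[0,16) = 4x16
Op 3 cut(1, 3): punch at orig (9,3); cuts so far [(9, 3)]; region rows[8,12) x cols[0,16) = 4x16
Op 4 cut(0, 6): punch at orig (8,6); cuts so far [(8, 6), (9, 3)]; region rows[8,12) x cols[0,16) = 4x16
Op 5 cut(3, 11): punch at orig (11,11); cuts so far [(8, 6), (9, 3), (11, 11)]; region rows[8,12) x cols[0,16) = 4x16
Op 6 cut(0, 2): punch at orig (8,2); cuts so far [(8, 2), (8, 6), (9, 3), (11, 11)]; region rows[8,12) x cols[0,16) = 4x16
Unfold 1 (reflect across h@12): 8 holes -> [(8, 2), (8, 6), (9, 3), (11, 11), (12, 11), (14, 3), (15, 2), (15, 6)]
Unfold 2 (reflect across h@8): 16 holes -> [(0, 2), (0, 6), (1, 3), (3, 11), (4, 11), (6, 3), (7, 2), (7, 6), (8, 2), (8, 6), (9, 3), (11, 11), (12, 11), (14, 3), (15, 2), (15, 6)]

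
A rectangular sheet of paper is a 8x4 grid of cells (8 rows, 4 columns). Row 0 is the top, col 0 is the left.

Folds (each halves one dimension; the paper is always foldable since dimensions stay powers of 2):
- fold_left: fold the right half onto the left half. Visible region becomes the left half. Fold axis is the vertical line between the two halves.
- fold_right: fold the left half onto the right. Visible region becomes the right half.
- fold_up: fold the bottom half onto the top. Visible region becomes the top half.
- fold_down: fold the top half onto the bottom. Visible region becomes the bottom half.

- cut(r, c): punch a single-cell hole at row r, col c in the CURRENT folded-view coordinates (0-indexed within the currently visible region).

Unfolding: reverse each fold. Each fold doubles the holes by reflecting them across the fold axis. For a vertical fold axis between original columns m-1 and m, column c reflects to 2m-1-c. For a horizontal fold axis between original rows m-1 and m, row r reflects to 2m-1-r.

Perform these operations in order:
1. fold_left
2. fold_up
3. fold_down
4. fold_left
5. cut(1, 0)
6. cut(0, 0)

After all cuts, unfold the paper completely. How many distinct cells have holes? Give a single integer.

Answer: 32

Derivation:
Op 1 fold_left: fold axis v@2; visible region now rows[0,8) x cols[0,2) = 8x2
Op 2 fold_up: fold axis h@4; visible region now rows[0,4) x cols[0,2) = 4x2
Op 3 fold_down: fold axis h@2; visible region now rows[2,4) x cols[0,2) = 2x2
Op 4 fold_left: fold axis v@1; visible region now rows[2,4) x cols[0,1) = 2x1
Op 5 cut(1, 0): punch at orig (3,0); cuts so far [(3, 0)]; region rows[2,4) x cols[0,1) = 2x1
Op 6 cut(0, 0): punch at orig (2,0); cuts so far [(2, 0), (3, 0)]; region rows[2,4) x cols[0,1) = 2x1
Unfold 1 (reflect across v@1): 4 holes -> [(2, 0), (2, 1), (3, 0), (3, 1)]
Unfold 2 (reflect across h@2): 8 holes -> [(0, 0), (0, 1), (1, 0), (1, 1), (2, 0), (2, 1), (3, 0), (3, 1)]
Unfold 3 (reflect across h@4): 16 holes -> [(0, 0), (0, 1), (1, 0), (1, 1), (2, 0), (2, 1), (3, 0), (3, 1), (4, 0), (4, 1), (5, 0), (5, 1), (6, 0), (6, 1), (7, 0), (7, 1)]
Unfold 4 (reflect across v@2): 32 holes -> [(0, 0), (0, 1), (0, 2), (0, 3), (1, 0), (1, 1), (1, 2), (1, 3), (2, 0), (2, 1), (2, 2), (2, 3), (3, 0), (3, 1), (3, 2), (3, 3), (4, 0), (4, 1), (4, 2), (4, 3), (5, 0), (5, 1), (5, 2), (5, 3), (6, 0), (6, 1), (6, 2), (6, 3), (7, 0), (7, 1), (7, 2), (7, 3)]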